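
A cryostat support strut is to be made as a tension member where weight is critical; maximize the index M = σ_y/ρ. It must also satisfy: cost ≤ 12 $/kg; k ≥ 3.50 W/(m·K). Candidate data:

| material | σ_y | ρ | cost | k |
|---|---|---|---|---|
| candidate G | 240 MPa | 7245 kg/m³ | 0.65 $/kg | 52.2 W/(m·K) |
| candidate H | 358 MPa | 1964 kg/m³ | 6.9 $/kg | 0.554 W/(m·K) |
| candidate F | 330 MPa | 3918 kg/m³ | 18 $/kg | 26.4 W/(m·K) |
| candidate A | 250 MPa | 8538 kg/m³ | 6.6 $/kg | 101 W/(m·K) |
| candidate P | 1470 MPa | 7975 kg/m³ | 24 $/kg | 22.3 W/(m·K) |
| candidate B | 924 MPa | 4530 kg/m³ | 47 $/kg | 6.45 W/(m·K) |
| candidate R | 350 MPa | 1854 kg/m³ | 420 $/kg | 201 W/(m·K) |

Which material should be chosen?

Screen on constraints: cost ≤ 12 $/kg; k ≥ 3.50 W/(m·K). Survivors: candidate G, candidate A.
Per-candidate index values:
  candidate G: M = 33.1 kN·m/kg
  candidate A: M = 29.3 kN·m/kg
Candidate G has the largest M.

candidate G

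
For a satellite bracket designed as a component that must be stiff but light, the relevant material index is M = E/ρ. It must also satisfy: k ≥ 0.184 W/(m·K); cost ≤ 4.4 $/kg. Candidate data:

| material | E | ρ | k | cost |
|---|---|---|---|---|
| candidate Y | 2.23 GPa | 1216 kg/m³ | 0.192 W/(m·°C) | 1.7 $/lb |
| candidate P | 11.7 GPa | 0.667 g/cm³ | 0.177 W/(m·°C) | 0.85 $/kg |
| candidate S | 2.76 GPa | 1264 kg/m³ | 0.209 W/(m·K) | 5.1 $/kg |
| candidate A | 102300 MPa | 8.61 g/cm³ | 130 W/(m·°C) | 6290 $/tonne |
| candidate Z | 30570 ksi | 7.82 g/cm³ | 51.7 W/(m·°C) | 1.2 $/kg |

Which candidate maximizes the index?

candidate Z

Screen on constraints: k ≥ 0.184 W/(m·K); cost ≤ 4.4 $/kg. Survivors: candidate Y, candidate Z.
Normalizing units and computing the index:
  candidate Y: E = 2.230 GPa, ρ = 1216 kg/m³
  candidate Z: E = 210.8 GPa, ρ = 7820 kg/m³
  candidate Z: M = 27.0 MN·m/kg
  candidate Y: M = 1.83 MN·m/kg
Candidate Z ranks first.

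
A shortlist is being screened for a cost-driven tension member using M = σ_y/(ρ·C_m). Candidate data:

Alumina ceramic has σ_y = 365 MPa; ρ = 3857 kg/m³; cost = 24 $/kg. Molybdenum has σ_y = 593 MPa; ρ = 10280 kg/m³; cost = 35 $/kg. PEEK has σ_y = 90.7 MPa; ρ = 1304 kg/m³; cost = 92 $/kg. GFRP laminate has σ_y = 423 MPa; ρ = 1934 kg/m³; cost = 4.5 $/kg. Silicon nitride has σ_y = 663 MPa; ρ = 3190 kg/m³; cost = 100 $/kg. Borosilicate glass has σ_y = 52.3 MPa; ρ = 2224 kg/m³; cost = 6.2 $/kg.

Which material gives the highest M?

GFRP laminate

Computing M directly (units already consistent):
  GFRP laminate: M = 48.6 kN·m per $
  alumina ceramic: M = 3.94 kN·m per $
  borosilicate glass: M = 3.79 kN·m per $
  silicon nitride: M = 2.08 kN·m per $
  molybdenum: M = 1.65 kN·m per $
  PEEK: M = 0.756 kN·m per $
The maximum is for GFRP laminate.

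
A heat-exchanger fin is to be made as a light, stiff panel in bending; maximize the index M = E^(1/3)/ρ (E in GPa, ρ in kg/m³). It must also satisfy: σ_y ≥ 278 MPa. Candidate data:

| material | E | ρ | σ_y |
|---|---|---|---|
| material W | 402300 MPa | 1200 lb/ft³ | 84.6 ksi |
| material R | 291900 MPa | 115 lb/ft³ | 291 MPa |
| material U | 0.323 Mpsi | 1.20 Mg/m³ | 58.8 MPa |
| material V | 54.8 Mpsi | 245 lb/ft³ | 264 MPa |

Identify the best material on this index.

Screen on constraints: σ_y ≥ 278 MPa. Survivors: material W, material R.
Putting every candidate on a common basis:
  material W: E = 402.3 GPa, ρ = 19220 kg/m³
  material R: E = 291.9 GPa, ρ = 1842 kg/m³
  material R: M = 3.60×10⁻³
  material W: M = 0.384×10⁻³
Material R ranks first.

material R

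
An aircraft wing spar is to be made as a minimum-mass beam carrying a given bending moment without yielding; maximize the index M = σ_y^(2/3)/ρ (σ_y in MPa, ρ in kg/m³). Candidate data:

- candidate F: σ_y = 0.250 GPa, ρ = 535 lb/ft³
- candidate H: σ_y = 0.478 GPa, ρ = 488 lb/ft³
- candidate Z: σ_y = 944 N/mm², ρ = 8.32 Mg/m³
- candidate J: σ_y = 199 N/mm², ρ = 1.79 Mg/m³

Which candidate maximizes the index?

In SI units:
  candidate F: σ_y = 250.0 MPa, ρ = 8570 kg/m³
  candidate H: σ_y = 478.0 MPa, ρ = 7817 kg/m³
  candidate Z: σ_y = 944.0 MPa, ρ = 8320 kg/m³
  candidate J: σ_y = 199.0 MPa, ρ = 1790 kg/m³
  candidate J: M = 19.0×10⁻³
  candidate Z: M = 11.6×10⁻³
  candidate H: M = 7.82×10⁻³
  candidate F: M = 4.63×10⁻³
The maximum is for candidate J.

candidate J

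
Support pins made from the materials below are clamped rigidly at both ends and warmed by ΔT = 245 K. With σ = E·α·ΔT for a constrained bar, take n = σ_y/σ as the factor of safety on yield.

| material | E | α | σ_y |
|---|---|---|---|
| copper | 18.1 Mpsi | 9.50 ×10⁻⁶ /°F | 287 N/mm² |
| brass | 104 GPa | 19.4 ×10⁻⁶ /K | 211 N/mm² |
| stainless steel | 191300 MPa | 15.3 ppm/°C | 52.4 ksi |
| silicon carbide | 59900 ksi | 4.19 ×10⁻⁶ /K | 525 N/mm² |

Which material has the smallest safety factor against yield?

In consistent units (E in GPa, α in ×10⁻⁶/K, σ_y in MPa):
  copper: E = 124.8, α = 17.1, σ_y = 287.0 → σ = 523 MPa, n = 0.549
  brass: E = 104.0, α = 19.4, σ_y = 211.0 → σ = 494 MPa, n = 0.427
  stainless steel: E = 191.3, α = 15.3, σ_y = 361.3 → σ = 717 MPa, n = 0.504
  silicon carbide: E = 413.0, α = 4.19, σ_y = 525.0 → σ = 424 MPa, n = 1.24
Brass has the lowest safety factor, n = 0.427.

brass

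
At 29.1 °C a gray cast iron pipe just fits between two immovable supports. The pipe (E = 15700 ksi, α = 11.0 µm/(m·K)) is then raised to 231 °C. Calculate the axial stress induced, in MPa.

240 MPa

E = 15700 ksi = 108.2 GPa.
ΔT = 201.9 K. Constrained thermal stress σ = E·α·ΔT = 108.2×10³ MPa × 11.0×10⁻⁶ × 201.9 = 240 MPa (compressive).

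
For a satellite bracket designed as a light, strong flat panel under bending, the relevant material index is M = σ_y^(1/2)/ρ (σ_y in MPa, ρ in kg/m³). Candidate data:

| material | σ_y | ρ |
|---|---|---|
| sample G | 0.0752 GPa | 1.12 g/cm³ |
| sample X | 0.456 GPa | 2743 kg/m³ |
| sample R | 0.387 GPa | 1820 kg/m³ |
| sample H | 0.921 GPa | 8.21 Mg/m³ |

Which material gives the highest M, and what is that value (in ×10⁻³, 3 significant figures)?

sample R, M = 10.8×10⁻³

After converting to SI:
  sample G: σ_y = 75.20 MPa, ρ = 1120 kg/m³
  sample X: σ_y = 456.0 MPa, ρ = 2743 kg/m³
  sample R: σ_y = 387.0 MPa, ρ = 1820 kg/m³
  sample H: σ_y = 921.0 MPa, ρ = 8210 kg/m³
  sample R: M = 10.8×10⁻³
  sample X: M = 7.78×10⁻³
  sample G: M = 7.74×10⁻³
  sample H: M = 3.70×10⁻³
Highest index: sample R.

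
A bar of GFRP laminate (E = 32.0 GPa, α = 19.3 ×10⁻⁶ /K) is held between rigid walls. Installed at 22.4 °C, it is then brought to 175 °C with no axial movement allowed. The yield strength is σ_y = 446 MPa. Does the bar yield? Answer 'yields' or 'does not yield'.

ΔT = 152.6 K. Constrained thermal stress σ = E·α·ΔT = 32.00×10³ MPa × 19.3×10⁻⁶ × 152.6 = 94.2 MPa (compressive).
Compare to σ_y = 446 MPa: σ < σ_y, so it does not yield.

does not yield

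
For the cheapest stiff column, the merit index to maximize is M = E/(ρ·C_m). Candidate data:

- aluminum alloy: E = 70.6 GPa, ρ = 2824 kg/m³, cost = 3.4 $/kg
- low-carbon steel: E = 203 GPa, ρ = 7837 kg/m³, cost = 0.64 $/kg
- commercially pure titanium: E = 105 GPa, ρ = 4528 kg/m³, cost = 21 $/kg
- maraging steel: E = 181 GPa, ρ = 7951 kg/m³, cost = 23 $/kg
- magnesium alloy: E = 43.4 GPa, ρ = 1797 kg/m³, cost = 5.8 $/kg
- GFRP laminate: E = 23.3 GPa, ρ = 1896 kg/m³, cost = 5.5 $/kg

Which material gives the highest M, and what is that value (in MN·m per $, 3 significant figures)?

Per-candidate index values:
  low-carbon steel: M = 40.5 MN·m per $
  aluminum alloy: M = 7.35 MN·m per $
  magnesium alloy: M = 4.16 MN·m per $
  GFRP laminate: M = 2.23 MN·m per $
  commercially pure titanium: M = 1.10 MN·m per $
  maraging steel: M = 0.990 MN·m per $
Low-carbon steel has the largest M.

low-carbon steel, M = 40.5 MN·m per $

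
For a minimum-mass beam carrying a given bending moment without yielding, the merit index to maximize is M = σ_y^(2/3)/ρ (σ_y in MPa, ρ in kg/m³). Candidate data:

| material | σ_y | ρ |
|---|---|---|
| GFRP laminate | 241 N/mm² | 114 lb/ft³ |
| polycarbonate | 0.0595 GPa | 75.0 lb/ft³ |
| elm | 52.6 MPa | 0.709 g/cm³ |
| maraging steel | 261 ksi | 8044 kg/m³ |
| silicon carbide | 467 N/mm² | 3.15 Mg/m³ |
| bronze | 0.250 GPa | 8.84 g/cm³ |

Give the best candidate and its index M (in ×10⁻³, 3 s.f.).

Normalizing units and computing the index:
  GFRP laminate: σ_y = 241.0 MPa, ρ = 1826 kg/m³
  polycarbonate: σ_y = 59.50 MPa, ρ = 1201 kg/m³
  elm: σ_y = 52.60 MPa, ρ = 709.0 kg/m³
  maraging steel: σ_y = 1800 MPa, ρ = 8044 kg/m³
  silicon carbide: σ_y = 467.0 MPa, ρ = 3150 kg/m³
  bronze: σ_y = 250.0 MPa, ρ = 8840 kg/m³
  GFRP laminate: M = 21.2×10⁻³
  elm: M = 19.8×10⁻³
  silicon carbide: M = 19.1×10⁻³
  maraging steel: M = 18.4×10⁻³
  polycarbonate: M = 12.7×10⁻³
  bronze: M = 4.49×10⁻³
The maximum is for GFRP laminate.

GFRP laminate, M = 21.2×10⁻³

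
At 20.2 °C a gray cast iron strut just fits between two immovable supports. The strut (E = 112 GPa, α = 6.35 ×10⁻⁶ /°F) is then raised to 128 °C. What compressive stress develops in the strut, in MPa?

138 MPa

α = 6.35×10⁻⁶/°F × 9/5 = 11.4×10⁻⁶/K.
ΔT = 107.8 K. Constrained thermal stress σ = E·α·ΔT = 112.0×10³ MPa × 11.4×10⁻⁶ × 107.8 = 138 MPa (compressive).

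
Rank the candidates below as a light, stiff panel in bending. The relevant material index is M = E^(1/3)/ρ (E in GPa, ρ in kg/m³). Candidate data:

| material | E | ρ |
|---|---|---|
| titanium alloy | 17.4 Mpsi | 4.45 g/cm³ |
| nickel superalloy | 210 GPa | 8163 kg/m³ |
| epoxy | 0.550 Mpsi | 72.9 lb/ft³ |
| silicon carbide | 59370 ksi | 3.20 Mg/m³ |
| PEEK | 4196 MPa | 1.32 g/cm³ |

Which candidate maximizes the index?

silicon carbide

After converting to SI:
  titanium alloy: E = 120.0 GPa, ρ = 4450 kg/m³
  nickel superalloy: E = 210.0 GPa, ρ = 8163 kg/m³
  epoxy: E = 3.792 GPa, ρ = 1168 kg/m³
  silicon carbide: E = 409.3 GPa, ρ = 3200 kg/m³
  PEEK: E = 4.196 GPa, ρ = 1320 kg/m³
  silicon carbide: M = 2.32×10⁻³
  epoxy: M = 1.34×10⁻³
  PEEK: M = 1.22×10⁻³
  titanium alloy: M = 1.11×10⁻³
  nickel superalloy: M = 0.728×10⁻³
Silicon carbide has the largest M.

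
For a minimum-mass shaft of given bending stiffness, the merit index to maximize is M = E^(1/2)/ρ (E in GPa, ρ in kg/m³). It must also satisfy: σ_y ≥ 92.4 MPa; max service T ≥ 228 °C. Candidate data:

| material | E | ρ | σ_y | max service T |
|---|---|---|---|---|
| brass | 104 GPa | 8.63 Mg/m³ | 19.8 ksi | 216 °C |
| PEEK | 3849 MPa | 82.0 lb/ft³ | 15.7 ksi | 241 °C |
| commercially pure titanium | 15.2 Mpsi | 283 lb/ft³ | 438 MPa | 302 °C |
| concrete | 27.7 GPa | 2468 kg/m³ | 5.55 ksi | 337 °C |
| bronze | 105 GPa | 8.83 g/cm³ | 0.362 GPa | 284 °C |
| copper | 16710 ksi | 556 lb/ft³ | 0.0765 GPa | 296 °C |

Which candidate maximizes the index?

commercially pure titanium

Screen on constraints: σ_y ≥ 92.4 MPa; max service T ≥ 228 °C. Survivors: PEEK, commercially pure titanium, bronze.
After converting to SI:
  PEEK: E = 3.849 GPa, ρ = 1314 kg/m³
  commercially pure titanium: E = 104.8 GPa, ρ = 4533 kg/m³
  bronze: E = 105.0 GPa, ρ = 8830 kg/m³
  commercially pure titanium: M = 2.26×10⁻³
  PEEK: M = 1.49×10⁻³
  bronze: M = 1.16×10⁻³
The maximum is for commercially pure titanium.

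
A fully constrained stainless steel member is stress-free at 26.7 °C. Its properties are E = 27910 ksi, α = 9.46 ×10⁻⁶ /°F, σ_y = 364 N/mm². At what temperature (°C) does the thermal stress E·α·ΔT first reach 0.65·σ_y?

E = 27910 ksi = 192.4 GPa.
α = 9.46×10⁻⁶/°F × 9/5 = 17.0×10⁻⁶/K.
σ_y = 364 N/mm² = 364.0 MPa.
E·α·ΔT = 236.6 MPa ⇒ ΔT = 236.6 / (192.4×10³ × 17.0×10⁻⁶) = 72.21 K.
T = 26.7 + 72.21 = 98.91 °C.

98.9 °C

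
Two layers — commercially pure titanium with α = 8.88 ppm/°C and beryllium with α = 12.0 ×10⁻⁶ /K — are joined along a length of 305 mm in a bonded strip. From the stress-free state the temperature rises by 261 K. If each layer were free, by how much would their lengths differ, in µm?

Δα = |8.88 − 12.0|×10⁻⁶/K = 3.12×10⁻⁶/K.
ΔL_mismatch = Δα·L·ΔT = 3.12×10⁻⁶ × 305.0 mm × 261.0 K = 248 µm.

248 µm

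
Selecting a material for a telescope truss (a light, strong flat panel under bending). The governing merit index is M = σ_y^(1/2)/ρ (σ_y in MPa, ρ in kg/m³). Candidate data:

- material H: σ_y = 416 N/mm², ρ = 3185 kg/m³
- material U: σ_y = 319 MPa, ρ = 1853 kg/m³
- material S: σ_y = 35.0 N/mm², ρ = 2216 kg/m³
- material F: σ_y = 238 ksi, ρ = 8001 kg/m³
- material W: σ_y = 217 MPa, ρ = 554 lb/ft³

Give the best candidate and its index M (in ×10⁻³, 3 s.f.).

Convert each candidate to consistent units, then evaluate M:
  material H: σ_y = 416.0 MPa, ρ = 3185 kg/m³
  material U: σ_y = 319.0 MPa, ρ = 1853 kg/m³
  material S: σ_y = 35.00 MPa, ρ = 2216 kg/m³
  material F: σ_y = 1641 MPa, ρ = 8001 kg/m³
  material W: σ_y = 217.0 MPa, ρ = 8874 kg/m³
  material U: M = 9.64×10⁻³
  material H: M = 6.40×10⁻³
  material F: M = 5.06×10⁻³
  material S: M = 2.67×10⁻³
  material W: M = 1.66×10⁻³
Highest index: material U.

material U, M = 9.64×10⁻³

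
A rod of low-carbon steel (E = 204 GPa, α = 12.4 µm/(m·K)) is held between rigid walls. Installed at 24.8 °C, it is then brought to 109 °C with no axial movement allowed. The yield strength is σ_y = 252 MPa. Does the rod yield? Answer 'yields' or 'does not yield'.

ΔT = 84.20 K. Constrained thermal stress σ = E·α·ΔT = 204.0×10³ MPa × 12.4×10⁻⁶ × 84.20 = 213 MPa (compressive).
Compare to σ_y = 252 MPa: σ < σ_y, so it does not yield.

does not yield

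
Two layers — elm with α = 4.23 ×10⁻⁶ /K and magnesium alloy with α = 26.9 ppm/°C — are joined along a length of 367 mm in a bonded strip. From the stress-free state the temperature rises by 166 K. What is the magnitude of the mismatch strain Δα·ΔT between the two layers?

3.76×10⁻³

Δα = |4.23 − 26.9|×10⁻⁶/K = 22.7×10⁻⁶/K.
Mismatch strain = Δα·ΔT = 22.7×10⁻⁶ × 166.0 = 3.76×10⁻³.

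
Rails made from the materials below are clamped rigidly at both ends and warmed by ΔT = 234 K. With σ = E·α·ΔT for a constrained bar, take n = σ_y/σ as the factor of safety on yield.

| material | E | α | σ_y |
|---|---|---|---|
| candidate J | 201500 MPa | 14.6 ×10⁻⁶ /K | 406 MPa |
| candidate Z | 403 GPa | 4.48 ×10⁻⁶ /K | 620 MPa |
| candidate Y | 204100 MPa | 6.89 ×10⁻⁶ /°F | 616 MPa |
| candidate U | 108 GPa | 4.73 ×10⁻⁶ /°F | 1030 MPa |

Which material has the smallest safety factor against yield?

Converting E to GPa, α to ×10⁻⁶/K, σ_y to MPa, then σ and n for each:
  candidate J: E = 201.5, α = 14.6, σ_y = 406.0 → σ = 688 MPa, n = 0.590
  candidate Z: E = 403.0, α = 4.48, σ_y = 620.0 → σ = 422 MPa, n = 1.47
  candidate Y: E = 204.1, α = 12.4, σ_y = 616.0 → σ = 592 MPa, n = 1.04
  candidate U: E = 108.0, α = 8.51, σ_y = 1030 → σ = 215 MPa, n = 4.79
Candidate J has the lowest safety factor, n = 0.590.

candidate J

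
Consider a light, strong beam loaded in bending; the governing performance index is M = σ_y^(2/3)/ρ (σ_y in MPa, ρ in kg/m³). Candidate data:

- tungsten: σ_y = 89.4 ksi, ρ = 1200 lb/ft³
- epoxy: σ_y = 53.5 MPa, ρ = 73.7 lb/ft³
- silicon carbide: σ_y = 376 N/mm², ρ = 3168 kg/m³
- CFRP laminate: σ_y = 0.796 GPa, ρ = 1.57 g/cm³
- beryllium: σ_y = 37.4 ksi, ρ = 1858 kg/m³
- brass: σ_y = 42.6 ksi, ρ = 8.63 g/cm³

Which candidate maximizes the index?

CFRP laminate

Convert each candidate to consistent units, then evaluate M:
  tungsten: σ_y = 616.4 MPa, ρ = 19220 kg/m³
  epoxy: σ_y = 53.50 MPa, ρ = 1181 kg/m³
  silicon carbide: σ_y = 376.0 MPa, ρ = 3168 kg/m³
  CFRP laminate: σ_y = 796.0 MPa, ρ = 1570 kg/m³
  beryllium: σ_y = 257.9 MPa, ρ = 1858 kg/m³
  brass: σ_y = 293.7 MPa, ρ = 8630 kg/m³
  CFRP laminate: M = 54.7×10⁻³
  beryllium: M = 21.8×10⁻³
  silicon carbide: M = 16.4×10⁻³
  epoxy: M = 12.0×10⁻³
  brass: M = 5.12×10⁻³
  tungsten: M = 3.77×10⁻³
CFRP laminate has the largest M.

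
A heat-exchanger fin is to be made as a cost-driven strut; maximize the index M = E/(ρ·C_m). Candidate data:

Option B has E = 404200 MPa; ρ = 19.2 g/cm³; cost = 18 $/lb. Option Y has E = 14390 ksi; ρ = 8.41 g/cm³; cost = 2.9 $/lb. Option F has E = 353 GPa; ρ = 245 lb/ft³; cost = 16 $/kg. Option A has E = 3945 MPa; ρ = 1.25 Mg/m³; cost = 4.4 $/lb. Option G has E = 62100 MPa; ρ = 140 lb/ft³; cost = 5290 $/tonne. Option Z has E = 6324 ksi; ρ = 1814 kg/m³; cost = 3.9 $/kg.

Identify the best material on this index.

option Z

After converting to SI:
  option B: E = 404.2 GPa, ρ = 19200 kg/m³, cost = 39.68 $/kg
  option Y: E = 99.22 GPa, ρ = 8410 kg/m³, cost = 6.393 $/kg
  option F: E = 353.0 GPa, ρ = 3925 kg/m³, cost = 16.00 $/kg
  option A: E = 3.945 GPa, ρ = 1250 kg/m³, cost = 9.700 $/kg
  option G: E = 62.10 GPa, ρ = 2243 kg/m³, cost = 5.290 $/kg
  option Z: E = 43.60 GPa, ρ = 1814 kg/m³, cost = 3.900 $/kg
  option Z: M = 6.16 MN·m per $
  option F: M = 5.62 MN·m per $
  option G: M = 5.23 MN·m per $
  option Y: M = 1.85 MN·m per $
  option B: M = 0.531 MN·m per $
  option A: M = 0.325 MN·m per $
Highest index: option Z.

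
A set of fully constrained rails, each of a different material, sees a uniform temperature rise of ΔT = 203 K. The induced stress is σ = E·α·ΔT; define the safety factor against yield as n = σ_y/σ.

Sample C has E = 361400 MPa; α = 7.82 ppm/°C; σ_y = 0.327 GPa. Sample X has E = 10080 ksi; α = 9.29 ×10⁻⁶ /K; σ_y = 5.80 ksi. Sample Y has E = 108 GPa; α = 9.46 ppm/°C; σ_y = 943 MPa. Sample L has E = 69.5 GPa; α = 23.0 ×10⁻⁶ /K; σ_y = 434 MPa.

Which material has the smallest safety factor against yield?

With everything in SI (GPa, ×10⁻⁶/K, MPa):
  sample C: E = 361.4, α = 7.82, σ_y = 327.0 → σ = 574 MPa, n = 0.570
  sample X: E = 69.50, α = 9.29, σ_y = 39.99 → σ = 131 MPa, n = 0.305
  sample Y: E = 108.0, α = 9.46, σ_y = 943.0 → σ = 207 MPa, n = 4.55
  sample L: E = 69.50, α = 23.0, σ_y = 434.0 → σ = 324 MPa, n = 1.34
The minimum is sample X at n = 0.305.

sample X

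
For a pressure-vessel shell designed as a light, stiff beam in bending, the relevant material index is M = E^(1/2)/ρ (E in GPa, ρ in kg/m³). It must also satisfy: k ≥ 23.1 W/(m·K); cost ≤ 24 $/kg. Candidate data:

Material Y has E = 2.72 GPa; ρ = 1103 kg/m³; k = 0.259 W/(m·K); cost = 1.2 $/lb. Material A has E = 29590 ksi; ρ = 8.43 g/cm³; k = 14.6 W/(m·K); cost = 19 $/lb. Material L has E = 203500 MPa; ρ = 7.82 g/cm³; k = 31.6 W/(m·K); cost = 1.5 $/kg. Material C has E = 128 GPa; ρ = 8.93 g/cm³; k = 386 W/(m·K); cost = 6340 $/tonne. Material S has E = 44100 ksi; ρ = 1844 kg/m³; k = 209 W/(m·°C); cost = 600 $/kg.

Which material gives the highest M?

material L

Screen on constraints: k ≥ 23.1 W/(m·K); cost ≤ 24 $/kg. Survivors: material L, material C.
Convert each candidate to consistent units, then evaluate M:
  material L: E = 203.5 GPa, ρ = 7820 kg/m³
  material C: E = 128.0 GPa, ρ = 8930 kg/m³
  material L: M = 1.82×10⁻³
  material C: M = 1.27×10⁻³
Material L has the largest M.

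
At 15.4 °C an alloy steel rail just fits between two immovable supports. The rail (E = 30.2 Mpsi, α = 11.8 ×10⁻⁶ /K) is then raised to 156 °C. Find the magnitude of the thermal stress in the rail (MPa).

345 MPa

E = 30.2 Mpsi = 208.2 GPa.
ΔT = 140.6 K. Constrained thermal stress σ = E·α·ΔT = 208.2×10³ MPa × 11.8×10⁻⁶ × 140.6 = 345 MPa (compressive).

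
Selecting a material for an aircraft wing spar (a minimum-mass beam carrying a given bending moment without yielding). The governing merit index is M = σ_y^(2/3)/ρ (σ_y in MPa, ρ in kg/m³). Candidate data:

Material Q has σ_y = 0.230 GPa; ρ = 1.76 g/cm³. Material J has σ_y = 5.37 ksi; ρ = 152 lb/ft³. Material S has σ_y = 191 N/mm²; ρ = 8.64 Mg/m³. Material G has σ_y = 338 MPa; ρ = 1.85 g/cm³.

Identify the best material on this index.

In SI units:
  material Q: σ_y = 230.0 MPa, ρ = 1760 kg/m³
  material J: σ_y = 37.02 MPa, ρ = 2435 kg/m³
  material S: σ_y = 191.0 MPa, ρ = 8640 kg/m³
  material G: σ_y = 338.0 MPa, ρ = 1850 kg/m³
  material G: M = 26.2×10⁻³
  material Q: M = 21.3×10⁻³
  material J: M = 4.56×10⁻³
  material S: M = 3.84×10⁻³
Highest index: material G.

material G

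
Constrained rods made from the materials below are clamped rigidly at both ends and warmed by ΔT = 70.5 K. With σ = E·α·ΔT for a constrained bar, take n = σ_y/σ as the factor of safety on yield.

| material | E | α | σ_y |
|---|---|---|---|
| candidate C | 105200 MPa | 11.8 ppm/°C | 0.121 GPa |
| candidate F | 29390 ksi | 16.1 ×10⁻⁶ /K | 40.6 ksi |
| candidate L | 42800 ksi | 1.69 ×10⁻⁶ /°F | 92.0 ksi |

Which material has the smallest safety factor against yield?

candidate F

With everything in SI (GPa, ×10⁻⁶/K, MPa):
  candidate C: E = 105.2, α = 11.8, σ_y = 121.0 → σ = 87.5 MPa, n = 1.38
  candidate F: E = 202.6, α = 16.1, σ_y = 279.9 → σ = 230 MPa, n = 1.22
  candidate L: E = 295.1, α = 3.04, σ_y = 634.3 → σ = 63.3 MPa, n = 10.0
The minimum is candidate F at n = 1.22.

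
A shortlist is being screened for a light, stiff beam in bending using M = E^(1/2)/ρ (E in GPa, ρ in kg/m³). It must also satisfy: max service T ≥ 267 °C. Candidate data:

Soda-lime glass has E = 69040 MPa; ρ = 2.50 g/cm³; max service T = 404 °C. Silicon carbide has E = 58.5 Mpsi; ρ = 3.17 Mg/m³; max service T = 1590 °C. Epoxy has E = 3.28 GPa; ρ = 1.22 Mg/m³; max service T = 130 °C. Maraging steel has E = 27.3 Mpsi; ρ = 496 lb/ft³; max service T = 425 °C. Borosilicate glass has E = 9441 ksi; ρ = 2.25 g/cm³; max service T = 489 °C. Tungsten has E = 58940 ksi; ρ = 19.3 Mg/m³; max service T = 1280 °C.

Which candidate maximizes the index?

silicon carbide

Screen on constraints: max service T ≥ 267 °C. Survivors: soda-lime glass, silicon carbide, maraging steel, borosilicate glass, tungsten.
Convert each candidate to consistent units, then evaluate M:
  soda-lime glass: E = 69.04 GPa, ρ = 2500 kg/m³
  silicon carbide: E = 403.3 GPa, ρ = 3170 kg/m³
  maraging steel: E = 188.2 GPa, ρ = 7945 kg/m³
  borosilicate glass: E = 65.09 GPa, ρ = 2250 kg/m³
  tungsten: E = 406.4 GPa, ρ = 19300 kg/m³
  silicon carbide: M = 6.34×10⁻³
  borosilicate glass: M = 3.59×10⁻³
  soda-lime glass: M = 3.32×10⁻³
  maraging steel: M = 1.73×10⁻³
  tungsten: M = 1.04×10⁻³
The maximum is for silicon carbide.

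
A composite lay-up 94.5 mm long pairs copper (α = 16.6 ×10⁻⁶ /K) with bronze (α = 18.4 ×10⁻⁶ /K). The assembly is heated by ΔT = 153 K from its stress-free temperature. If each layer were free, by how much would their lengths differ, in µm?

26.0 µm

Δα = |16.6 − 18.4|×10⁻⁶/K = 1.80×10⁻⁶/K.
ΔL_mismatch = Δα·L·ΔT = 1.80×10⁻⁶ × 94.5 mm × 153.0 K = 26.0 µm.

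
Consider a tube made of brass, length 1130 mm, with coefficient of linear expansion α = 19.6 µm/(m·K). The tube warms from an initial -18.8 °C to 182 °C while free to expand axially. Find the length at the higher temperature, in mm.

ΔT = 182 − (-18.8) = 200.8 K.
ΔL = α·L₀·ΔT = 19.6×10⁻⁶ × 1130 mm × 200.8 K = 4.45 mm.
L = L₀ + ΔL = 1130 + 4.45 = 1134.4 mm.

1134.4 mm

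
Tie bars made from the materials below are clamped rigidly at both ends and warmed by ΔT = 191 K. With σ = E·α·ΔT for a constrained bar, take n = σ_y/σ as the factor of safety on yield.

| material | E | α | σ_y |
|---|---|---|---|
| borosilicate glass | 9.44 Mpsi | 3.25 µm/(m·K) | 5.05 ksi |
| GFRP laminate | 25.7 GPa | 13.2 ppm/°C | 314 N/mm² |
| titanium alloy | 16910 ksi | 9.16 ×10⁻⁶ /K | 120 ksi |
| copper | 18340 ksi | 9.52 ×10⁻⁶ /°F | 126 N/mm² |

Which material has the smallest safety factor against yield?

copper

In consistent units (E in GPa, α in ×10⁻⁶/K, σ_y in MPa):
  borosilicate glass: E = 65.09, α = 3.25, σ_y = 34.82 → σ = 40.4 MPa, n = 0.862
  GFRP laminate: E = 25.70, α = 13.2, σ_y = 314.0 → σ = 64.8 MPa, n = 4.85
  titanium alloy: E = 116.6, α = 9.16, σ_y = 827.4 → σ = 204 MPa, n = 4.06
  copper: E = 126.4, α = 17.1, σ_y = 126.0 → σ = 414 MPa, n = 0.304
Copper has the lowest safety factor, n = 0.304.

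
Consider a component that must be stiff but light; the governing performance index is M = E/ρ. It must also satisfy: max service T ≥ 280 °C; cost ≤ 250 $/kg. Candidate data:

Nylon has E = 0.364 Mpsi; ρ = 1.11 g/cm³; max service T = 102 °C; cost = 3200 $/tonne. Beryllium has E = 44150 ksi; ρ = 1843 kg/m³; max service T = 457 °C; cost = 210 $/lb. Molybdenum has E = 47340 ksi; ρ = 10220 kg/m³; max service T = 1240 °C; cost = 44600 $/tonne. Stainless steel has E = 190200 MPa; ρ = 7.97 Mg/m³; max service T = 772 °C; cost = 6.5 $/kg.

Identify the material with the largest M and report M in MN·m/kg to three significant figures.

Screen on constraints: max service T ≥ 280 °C; cost ≤ 250 $/kg. Survivors: molybdenum, stainless steel.
Putting every candidate on a common basis:
  molybdenum: E = 326.4 GPa, ρ = 10220 kg/m³
  stainless steel: E = 190.2 GPa, ρ = 7970 kg/m³
  molybdenum: M = 31.9 MN·m/kg
  stainless steel: M = 23.9 MN·m/kg
Molybdenum has the largest M.

molybdenum, M = 31.9 MN·m/kg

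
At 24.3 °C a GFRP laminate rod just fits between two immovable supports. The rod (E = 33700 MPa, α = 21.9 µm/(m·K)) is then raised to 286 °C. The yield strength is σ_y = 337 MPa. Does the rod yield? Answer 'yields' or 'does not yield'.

E = 33700 MPa = 33.70 GPa.
ΔT = 261.7 K. Constrained thermal stress σ = E·α·ΔT = 33.70×10³ MPa × 21.9×10⁻⁶ × 261.7 = 193 MPa (compressive).
Compare to σ_y = 337 MPa: σ < σ_y, so it does not yield.

does not yield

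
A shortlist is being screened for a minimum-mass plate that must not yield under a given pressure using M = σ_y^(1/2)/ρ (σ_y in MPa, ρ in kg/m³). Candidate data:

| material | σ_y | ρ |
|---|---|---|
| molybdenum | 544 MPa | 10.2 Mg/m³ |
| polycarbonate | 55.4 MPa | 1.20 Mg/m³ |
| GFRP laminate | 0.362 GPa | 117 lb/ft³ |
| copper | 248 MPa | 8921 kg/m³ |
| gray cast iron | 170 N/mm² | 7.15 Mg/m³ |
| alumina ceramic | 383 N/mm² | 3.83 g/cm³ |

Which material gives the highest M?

GFRP laminate

Convert each candidate to consistent units, then evaluate M:
  molybdenum: σ_y = 544.0 MPa, ρ = 10200 kg/m³
  polycarbonate: σ_y = 55.40 MPa, ρ = 1200 kg/m³
  GFRP laminate: σ_y = 362.0 MPa, ρ = 1874 kg/m³
  copper: σ_y = 248.0 MPa, ρ = 8921 kg/m³
  gray cast iron: σ_y = 170.0 MPa, ρ = 7150 kg/m³
  alumina ceramic: σ_y = 383.0 MPa, ρ = 3830 kg/m³
  GFRP laminate: M = 10.2×10⁻³
  polycarbonate: M = 6.20×10⁻³
  alumina ceramic: M = 5.11×10⁻³
  molybdenum: M = 2.29×10⁻³
  gray cast iron: M = 1.82×10⁻³
  copper: M = 1.77×10⁻³
Highest index: GFRP laminate.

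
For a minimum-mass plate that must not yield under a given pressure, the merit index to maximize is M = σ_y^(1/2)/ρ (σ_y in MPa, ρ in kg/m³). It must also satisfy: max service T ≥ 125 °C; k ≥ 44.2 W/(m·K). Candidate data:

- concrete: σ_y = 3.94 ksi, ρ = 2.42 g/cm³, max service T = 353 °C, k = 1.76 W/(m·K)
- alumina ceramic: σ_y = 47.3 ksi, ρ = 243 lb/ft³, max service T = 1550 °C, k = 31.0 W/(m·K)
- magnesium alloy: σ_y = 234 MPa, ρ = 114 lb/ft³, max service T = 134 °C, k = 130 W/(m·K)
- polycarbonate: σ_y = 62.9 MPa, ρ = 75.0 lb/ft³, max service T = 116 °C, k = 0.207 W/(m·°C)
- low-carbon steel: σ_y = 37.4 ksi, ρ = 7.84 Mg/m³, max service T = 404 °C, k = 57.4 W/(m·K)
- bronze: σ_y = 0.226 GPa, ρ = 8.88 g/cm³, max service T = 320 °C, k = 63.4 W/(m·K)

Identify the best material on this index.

magnesium alloy

Screen on constraints: max service T ≥ 125 °C; k ≥ 44.2 W/(m·K). Survivors: magnesium alloy, low-carbon steel, bronze.
Convert each candidate to consistent units, then evaluate M:
  magnesium alloy: σ_y = 234.0 MPa, ρ = 1826 kg/m³
  low-carbon steel: σ_y = 257.9 MPa, ρ = 7840 kg/m³
  bronze: σ_y = 226.0 MPa, ρ = 8880 kg/m³
  magnesium alloy: M = 8.38×10⁻³
  low-carbon steel: M = 2.05×10⁻³
  bronze: M = 1.69×10⁻³
Highest index: magnesium alloy.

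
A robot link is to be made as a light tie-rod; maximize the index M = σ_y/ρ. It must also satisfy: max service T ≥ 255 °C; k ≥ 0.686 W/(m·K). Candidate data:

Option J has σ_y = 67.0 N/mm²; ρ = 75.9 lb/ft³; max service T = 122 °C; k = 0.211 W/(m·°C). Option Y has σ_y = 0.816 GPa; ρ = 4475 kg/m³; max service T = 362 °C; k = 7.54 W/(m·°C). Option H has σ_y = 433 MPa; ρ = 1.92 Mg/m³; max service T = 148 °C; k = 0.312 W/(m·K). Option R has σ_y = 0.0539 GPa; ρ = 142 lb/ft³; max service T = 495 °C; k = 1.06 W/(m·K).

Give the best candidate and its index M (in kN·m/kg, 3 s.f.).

option Y, M = 182 kN·m/kg

Screen on constraints: max service T ≥ 255 °C; k ≥ 0.686 W/(m·K). Survivors: option Y, option R.
Putting every candidate on a common basis:
  option Y: σ_y = 816.0 MPa, ρ = 4475 kg/m³
  option R: σ_y = 53.90 MPa, ρ = 2275 kg/m³
  option Y: M = 182 kN·m/kg
  option R: M = 23.7 kN·m/kg
Option Y has the largest M.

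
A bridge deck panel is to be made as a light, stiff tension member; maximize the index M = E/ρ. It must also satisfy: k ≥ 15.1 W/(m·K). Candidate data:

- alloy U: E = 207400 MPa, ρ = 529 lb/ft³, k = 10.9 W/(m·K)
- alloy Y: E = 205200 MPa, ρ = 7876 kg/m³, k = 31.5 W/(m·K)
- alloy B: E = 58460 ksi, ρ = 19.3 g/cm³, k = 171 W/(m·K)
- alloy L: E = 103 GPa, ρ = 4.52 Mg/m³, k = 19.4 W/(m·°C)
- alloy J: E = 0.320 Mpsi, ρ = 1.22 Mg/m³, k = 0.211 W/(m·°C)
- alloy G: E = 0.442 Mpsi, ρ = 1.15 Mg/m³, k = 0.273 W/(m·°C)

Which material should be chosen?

Screen on constraints: k ≥ 15.1 W/(m·K). Survivors: alloy Y, alloy B, alloy L.
Putting every candidate on a common basis:
  alloy Y: E = 205.2 GPa, ρ = 7876 kg/m³
  alloy B: E = 403.1 GPa, ρ = 19300 kg/m³
  alloy L: E = 103.0 GPa, ρ = 4520 kg/m³
  alloy Y: M = 26.1 MN·m/kg
  alloy L: M = 22.8 MN·m/kg
  alloy B: M = 20.9 MN·m/kg
The maximum is for alloy Y.

alloy Y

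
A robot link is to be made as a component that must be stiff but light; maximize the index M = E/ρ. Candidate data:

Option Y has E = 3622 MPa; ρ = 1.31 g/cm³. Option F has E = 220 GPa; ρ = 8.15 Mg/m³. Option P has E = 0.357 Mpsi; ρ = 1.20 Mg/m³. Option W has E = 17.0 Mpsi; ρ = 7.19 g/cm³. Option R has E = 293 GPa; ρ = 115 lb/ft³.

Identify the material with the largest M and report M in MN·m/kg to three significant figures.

Normalizing units and computing the index:
  option Y: E = 3.622 GPa, ρ = 1310 kg/m³
  option F: E = 220.0 GPa, ρ = 8150 kg/m³
  option P: E = 2.461 GPa, ρ = 1200 kg/m³
  option W: E = 117.2 GPa, ρ = 7190 kg/m³
  option R: E = 293.0 GPa, ρ = 1842 kg/m³
  option R: M = 159 MN·m/kg
  option F: M = 27.0 MN·m/kg
  option W: M = 16.3 MN·m/kg
  option Y: M = 2.76 MN·m/kg
  option P: M = 2.05 MN·m/kg
Option R has the largest M.

option R, M = 159 MN·m/kg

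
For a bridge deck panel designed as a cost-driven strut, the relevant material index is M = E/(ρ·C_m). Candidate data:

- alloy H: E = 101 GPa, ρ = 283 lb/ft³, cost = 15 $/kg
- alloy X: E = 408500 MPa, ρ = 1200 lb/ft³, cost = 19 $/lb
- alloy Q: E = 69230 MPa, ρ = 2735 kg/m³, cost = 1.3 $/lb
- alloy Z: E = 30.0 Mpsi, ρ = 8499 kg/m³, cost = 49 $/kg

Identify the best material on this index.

alloy Q

Normalizing units and computing the index:
  alloy H: E = 101.0 GPa, ρ = 4533 kg/m³, cost = 15.00 $/kg
  alloy X: E = 408.5 GPa, ρ = 19220 kg/m³, cost = 41.89 $/kg
  alloy Q: E = 69.23 GPa, ρ = 2735 kg/m³, cost = 2.866 $/kg
  alloy Z: E = 206.8 GPa, ρ = 8499 kg/m³, cost = 49.00 $/kg
  alloy Q: M = 8.83 MN·m per $
  alloy H: M = 1.49 MN·m per $
  alloy X: M = 0.507 MN·m per $
  alloy Z: M = 0.497 MN·m per $
Alloy Q ranks first.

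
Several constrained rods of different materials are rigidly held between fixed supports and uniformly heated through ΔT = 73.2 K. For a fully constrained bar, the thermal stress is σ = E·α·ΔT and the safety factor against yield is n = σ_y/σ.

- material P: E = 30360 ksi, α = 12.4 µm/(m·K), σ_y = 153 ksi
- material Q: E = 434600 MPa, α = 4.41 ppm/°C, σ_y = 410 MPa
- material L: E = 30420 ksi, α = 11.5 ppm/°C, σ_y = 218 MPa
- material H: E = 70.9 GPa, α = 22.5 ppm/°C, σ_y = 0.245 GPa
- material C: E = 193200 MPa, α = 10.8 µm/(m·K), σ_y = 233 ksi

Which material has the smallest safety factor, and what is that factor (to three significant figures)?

material L, n = 1.23

With everything in SI (GPa, ×10⁻⁶/K, MPa):
  material P: E = 209.3, α = 12.4, σ_y = 1055 → σ = 190 MPa, n = 5.55
  material Q: E = 434.6, α = 4.41, σ_y = 410.0 → σ = 140 MPa, n = 2.92
  material L: E = 209.7, α = 11.5, σ_y = 218.0 → σ = 177 MPa, n = 1.23
  material H: E = 70.90, α = 22.5, σ_y = 245.0 → σ = 117 MPa, n = 2.10
  material C: E = 193.2, α = 10.8, σ_y = 1606 → σ = 153 MPa, n = 10.5
The minimum is material L at n = 1.23.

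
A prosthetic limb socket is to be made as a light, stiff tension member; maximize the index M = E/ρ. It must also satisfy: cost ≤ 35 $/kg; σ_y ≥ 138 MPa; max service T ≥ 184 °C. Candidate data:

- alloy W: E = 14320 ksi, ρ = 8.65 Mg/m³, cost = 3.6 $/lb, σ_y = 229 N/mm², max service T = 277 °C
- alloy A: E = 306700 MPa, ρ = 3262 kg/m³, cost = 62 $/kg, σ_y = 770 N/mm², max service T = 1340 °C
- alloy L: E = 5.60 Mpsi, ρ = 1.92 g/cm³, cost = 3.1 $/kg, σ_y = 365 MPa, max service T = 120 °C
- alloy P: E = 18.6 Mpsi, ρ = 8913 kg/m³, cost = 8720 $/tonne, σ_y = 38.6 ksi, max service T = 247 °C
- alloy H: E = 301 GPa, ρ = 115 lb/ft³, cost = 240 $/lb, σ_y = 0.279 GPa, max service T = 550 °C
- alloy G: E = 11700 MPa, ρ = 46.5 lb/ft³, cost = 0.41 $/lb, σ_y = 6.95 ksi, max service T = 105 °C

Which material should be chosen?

Screen on constraints: cost ≤ 35 $/kg; σ_y ≥ 138 MPa; max service T ≥ 184 °C. Survivors: alloy W, alloy P.
Convert each candidate to consistent units, then evaluate M:
  alloy W: E = 98.73 GPa, ρ = 8650 kg/m³
  alloy P: E = 128.2 GPa, ρ = 8913 kg/m³
  alloy P: M = 14.4 MN·m/kg
  alloy W: M = 11.4 MN·m/kg
Alloy P ranks first.

alloy P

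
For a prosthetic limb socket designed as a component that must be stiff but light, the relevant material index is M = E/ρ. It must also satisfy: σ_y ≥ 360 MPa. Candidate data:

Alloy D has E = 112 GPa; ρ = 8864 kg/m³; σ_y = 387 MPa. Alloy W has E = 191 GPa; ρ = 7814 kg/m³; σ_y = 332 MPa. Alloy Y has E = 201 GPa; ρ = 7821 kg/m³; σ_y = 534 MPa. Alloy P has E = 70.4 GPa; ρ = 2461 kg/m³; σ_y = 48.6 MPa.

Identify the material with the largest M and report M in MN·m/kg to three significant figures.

Screen on constraints: σ_y ≥ 360 MPa. Survivors: alloy D, alloy Y.
Evaluate M for each candidate:
  alloy Y: M = 25.7 MN·m/kg
  alloy D: M = 12.6 MN·m/kg
Alloy Y has the largest M.

alloy Y, M = 25.7 MN·m/kg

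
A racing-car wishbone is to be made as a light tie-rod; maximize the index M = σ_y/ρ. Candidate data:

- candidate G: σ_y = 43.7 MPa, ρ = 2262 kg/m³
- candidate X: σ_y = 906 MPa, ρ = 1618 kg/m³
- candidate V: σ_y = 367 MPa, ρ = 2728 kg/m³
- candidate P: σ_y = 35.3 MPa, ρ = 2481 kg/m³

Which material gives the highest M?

candidate X

Per-candidate index values:
  candidate X: M = 560 kN·m/kg
  candidate V: M = 135 kN·m/kg
  candidate G: M = 19.3 kN·m/kg
  candidate P: M = 14.2 kN·m/kg
Candidate X has the largest M.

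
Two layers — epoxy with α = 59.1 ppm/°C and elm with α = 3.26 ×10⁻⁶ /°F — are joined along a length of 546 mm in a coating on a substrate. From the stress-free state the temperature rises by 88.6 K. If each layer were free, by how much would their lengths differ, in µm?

elm: α = 3.26×10⁻⁶/°F × 9/5 = 5.87×10⁻⁶/K.
Δα = |59.1 − 5.87|×10⁻⁶/K = 53.2×10⁻⁶/K.
ΔL_mismatch = Δα·L·ΔT = 53.2×10⁻⁶ × 546.0 mm × 88.6 K = 2580 µm.

2580 µm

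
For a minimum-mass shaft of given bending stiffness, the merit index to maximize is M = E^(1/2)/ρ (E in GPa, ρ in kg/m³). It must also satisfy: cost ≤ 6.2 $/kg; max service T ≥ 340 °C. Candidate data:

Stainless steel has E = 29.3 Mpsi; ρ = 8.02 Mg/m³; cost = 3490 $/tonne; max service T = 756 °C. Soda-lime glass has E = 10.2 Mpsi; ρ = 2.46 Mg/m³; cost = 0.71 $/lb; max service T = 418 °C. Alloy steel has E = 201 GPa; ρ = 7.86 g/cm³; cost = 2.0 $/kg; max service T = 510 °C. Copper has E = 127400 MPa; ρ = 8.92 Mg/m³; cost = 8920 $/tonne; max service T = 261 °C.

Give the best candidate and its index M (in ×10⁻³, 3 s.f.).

soda-lime glass, M = 3.41×10⁻³

Screen on constraints: cost ≤ 6.2 $/kg; max service T ≥ 340 °C. Survivors: stainless steel, soda-lime glass, alloy steel.
Putting every candidate on a common basis:
  stainless steel: E = 202.0 GPa, ρ = 8020 kg/m³
  soda-lime glass: E = 70.33 GPa, ρ = 2460 kg/m³
  alloy steel: E = 201.0 GPa, ρ = 7860 kg/m³
  soda-lime glass: M = 3.41×10⁻³
  alloy steel: M = 1.80×10⁻³
  stainless steel: M = 1.77×10⁻³
Highest index: soda-lime glass.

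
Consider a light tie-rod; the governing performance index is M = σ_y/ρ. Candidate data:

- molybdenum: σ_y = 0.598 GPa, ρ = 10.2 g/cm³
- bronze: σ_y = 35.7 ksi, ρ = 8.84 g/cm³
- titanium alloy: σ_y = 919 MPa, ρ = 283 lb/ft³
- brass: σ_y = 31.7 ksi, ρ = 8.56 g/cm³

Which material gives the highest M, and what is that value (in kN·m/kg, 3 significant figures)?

Putting every candidate on a common basis:
  molybdenum: σ_y = 598.0 MPa, ρ = 10200 kg/m³
  bronze: σ_y = 246.1 MPa, ρ = 8840 kg/m³
  titanium alloy: σ_y = 919.0 MPa, ρ = 4533 kg/m³
  brass: σ_y = 218.6 MPa, ρ = 8560 kg/m³
  titanium alloy: M = 203 kN·m/kg
  molybdenum: M = 58.6 kN·m/kg
  bronze: M = 27.8 kN·m/kg
  brass: M = 25.5 kN·m/kg
Highest index: titanium alloy.

titanium alloy, M = 203 kN·m/kg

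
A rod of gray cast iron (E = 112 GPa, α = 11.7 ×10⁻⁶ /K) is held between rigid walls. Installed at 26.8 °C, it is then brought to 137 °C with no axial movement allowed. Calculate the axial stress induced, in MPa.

ΔT = 110.2 K. Constrained thermal stress σ = E·α·ΔT = 112.0×10³ MPa × 11.7×10⁻⁶ × 110.2 = 144 MPa (compressive).

144 MPa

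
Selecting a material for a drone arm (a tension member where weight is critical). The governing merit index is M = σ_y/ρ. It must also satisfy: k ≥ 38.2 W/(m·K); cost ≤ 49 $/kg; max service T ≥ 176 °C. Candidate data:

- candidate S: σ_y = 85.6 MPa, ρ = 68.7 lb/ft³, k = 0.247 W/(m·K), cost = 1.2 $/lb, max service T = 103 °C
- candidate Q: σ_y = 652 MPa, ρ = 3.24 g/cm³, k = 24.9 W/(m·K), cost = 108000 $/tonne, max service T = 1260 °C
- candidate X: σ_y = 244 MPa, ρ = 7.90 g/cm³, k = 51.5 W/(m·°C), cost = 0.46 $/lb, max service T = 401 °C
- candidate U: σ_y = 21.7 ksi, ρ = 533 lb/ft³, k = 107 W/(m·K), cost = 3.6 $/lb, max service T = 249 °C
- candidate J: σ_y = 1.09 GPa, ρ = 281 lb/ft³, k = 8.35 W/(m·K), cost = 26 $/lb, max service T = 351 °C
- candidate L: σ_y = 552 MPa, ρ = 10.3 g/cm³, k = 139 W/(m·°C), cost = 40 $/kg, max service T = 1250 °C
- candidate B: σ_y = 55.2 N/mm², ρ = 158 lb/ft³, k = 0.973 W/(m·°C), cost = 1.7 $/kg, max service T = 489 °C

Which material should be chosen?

candidate L

Screen on constraints: k ≥ 38.2 W/(m·K); cost ≤ 49 $/kg; max service T ≥ 176 °C. Survivors: candidate X, candidate U, candidate L.
Normalizing units and computing the index:
  candidate X: σ_y = 244.0 MPa, ρ = 7900 kg/m³
  candidate U: σ_y = 149.6 MPa, ρ = 8538 kg/m³
  candidate L: σ_y = 552.0 MPa, ρ = 10300 kg/m³
  candidate L: M = 53.6 kN·m/kg
  candidate X: M = 30.9 kN·m/kg
  candidate U: M = 17.5 kN·m/kg
Highest index: candidate L.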